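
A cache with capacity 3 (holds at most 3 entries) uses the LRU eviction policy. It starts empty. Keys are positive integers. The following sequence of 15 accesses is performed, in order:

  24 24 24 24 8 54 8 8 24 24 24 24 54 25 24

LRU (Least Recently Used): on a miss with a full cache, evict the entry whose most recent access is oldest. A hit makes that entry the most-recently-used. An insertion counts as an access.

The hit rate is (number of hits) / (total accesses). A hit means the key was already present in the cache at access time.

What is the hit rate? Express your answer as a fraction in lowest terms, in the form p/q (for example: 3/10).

LRU simulation (capacity=3):
  1. access 24: MISS. Cache (LRU->MRU): [24]
  2. access 24: HIT. Cache (LRU->MRU): [24]
  3. access 24: HIT. Cache (LRU->MRU): [24]
  4. access 24: HIT. Cache (LRU->MRU): [24]
  5. access 8: MISS. Cache (LRU->MRU): [24 8]
  6. access 54: MISS. Cache (LRU->MRU): [24 8 54]
  7. access 8: HIT. Cache (LRU->MRU): [24 54 8]
  8. access 8: HIT. Cache (LRU->MRU): [24 54 8]
  9. access 24: HIT. Cache (LRU->MRU): [54 8 24]
  10. access 24: HIT. Cache (LRU->MRU): [54 8 24]
  11. access 24: HIT. Cache (LRU->MRU): [54 8 24]
  12. access 24: HIT. Cache (LRU->MRU): [54 8 24]
  13. access 54: HIT. Cache (LRU->MRU): [8 24 54]
  14. access 25: MISS, evict 8. Cache (LRU->MRU): [24 54 25]
  15. access 24: HIT. Cache (LRU->MRU): [54 25 24]
Total: 11 hits, 4 misses, 1 evictions

Hit rate = 11/15

Answer: 11/15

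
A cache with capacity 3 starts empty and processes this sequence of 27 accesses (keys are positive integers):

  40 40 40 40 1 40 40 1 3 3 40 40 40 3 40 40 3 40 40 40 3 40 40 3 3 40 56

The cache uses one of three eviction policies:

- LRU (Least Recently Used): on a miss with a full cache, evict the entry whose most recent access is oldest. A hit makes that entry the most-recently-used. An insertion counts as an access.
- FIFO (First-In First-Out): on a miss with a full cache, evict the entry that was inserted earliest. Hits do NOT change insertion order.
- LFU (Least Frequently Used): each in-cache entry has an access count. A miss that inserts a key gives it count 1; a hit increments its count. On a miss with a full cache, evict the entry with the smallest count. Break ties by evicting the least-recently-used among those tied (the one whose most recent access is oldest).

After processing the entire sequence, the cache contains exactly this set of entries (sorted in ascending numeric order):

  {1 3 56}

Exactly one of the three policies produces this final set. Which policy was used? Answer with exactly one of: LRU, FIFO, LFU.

Answer: FIFO

Derivation:
Simulating under each policy and comparing final sets:
  LRU: final set = {3 40 56} -> differs
  FIFO: final set = {1 3 56} -> MATCHES target
  LFU: final set = {3 40 56} -> differs
Only FIFO produces the target set.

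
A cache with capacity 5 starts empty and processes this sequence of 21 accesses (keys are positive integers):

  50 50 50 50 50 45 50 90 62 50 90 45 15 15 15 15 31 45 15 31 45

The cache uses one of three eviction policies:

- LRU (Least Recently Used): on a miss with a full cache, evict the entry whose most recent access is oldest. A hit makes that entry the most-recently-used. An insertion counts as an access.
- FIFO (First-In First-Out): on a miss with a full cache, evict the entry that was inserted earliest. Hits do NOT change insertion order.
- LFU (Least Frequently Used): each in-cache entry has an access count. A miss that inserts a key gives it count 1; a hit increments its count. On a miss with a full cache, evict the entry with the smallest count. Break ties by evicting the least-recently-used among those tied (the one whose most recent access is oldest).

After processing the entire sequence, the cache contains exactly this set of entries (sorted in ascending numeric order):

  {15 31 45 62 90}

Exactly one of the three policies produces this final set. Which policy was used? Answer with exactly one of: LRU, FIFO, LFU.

Simulating under each policy and comparing final sets:
  LRU: final set = {15 31 45 50 90} -> differs
  FIFO: final set = {15 31 45 62 90} -> MATCHES target
  LFU: final set = {15 31 45 50 90} -> differs
Only FIFO produces the target set.

Answer: FIFO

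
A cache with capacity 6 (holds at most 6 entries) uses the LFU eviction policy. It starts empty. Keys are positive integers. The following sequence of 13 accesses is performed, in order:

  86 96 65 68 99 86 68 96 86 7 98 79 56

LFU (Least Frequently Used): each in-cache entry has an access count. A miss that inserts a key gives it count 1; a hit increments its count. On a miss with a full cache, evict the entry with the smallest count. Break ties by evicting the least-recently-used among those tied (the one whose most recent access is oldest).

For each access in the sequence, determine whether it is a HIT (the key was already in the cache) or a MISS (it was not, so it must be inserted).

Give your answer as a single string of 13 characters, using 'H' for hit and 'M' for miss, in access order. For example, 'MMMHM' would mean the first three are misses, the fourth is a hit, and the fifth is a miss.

LFU simulation (capacity=6):
  1. access 86: MISS. Cache: [86(c=1)]
  2. access 96: MISS. Cache: [86(c=1) 96(c=1)]
  3. access 65: MISS. Cache: [86(c=1) 96(c=1) 65(c=1)]
  4. access 68: MISS. Cache: [86(c=1) 96(c=1) 65(c=1) 68(c=1)]
  5. access 99: MISS. Cache: [86(c=1) 96(c=1) 65(c=1) 68(c=1) 99(c=1)]
  6. access 86: HIT, count now 2. Cache: [96(c=1) 65(c=1) 68(c=1) 99(c=1) 86(c=2)]
  7. access 68: HIT, count now 2. Cache: [96(c=1) 65(c=1) 99(c=1) 86(c=2) 68(c=2)]
  8. access 96: HIT, count now 2. Cache: [65(c=1) 99(c=1) 86(c=2) 68(c=2) 96(c=2)]
  9. access 86: HIT, count now 3. Cache: [65(c=1) 99(c=1) 68(c=2) 96(c=2) 86(c=3)]
  10. access 7: MISS. Cache: [65(c=1) 99(c=1) 7(c=1) 68(c=2) 96(c=2) 86(c=3)]
  11. access 98: MISS, evict 65(c=1). Cache: [99(c=1) 7(c=1) 98(c=1) 68(c=2) 96(c=2) 86(c=3)]
  12. access 79: MISS, evict 99(c=1). Cache: [7(c=1) 98(c=1) 79(c=1) 68(c=2) 96(c=2) 86(c=3)]
  13. access 56: MISS, evict 7(c=1). Cache: [98(c=1) 79(c=1) 56(c=1) 68(c=2) 96(c=2) 86(c=3)]
Total: 4 hits, 9 misses, 3 evictions

Answer: MMMMMHHHHMMMM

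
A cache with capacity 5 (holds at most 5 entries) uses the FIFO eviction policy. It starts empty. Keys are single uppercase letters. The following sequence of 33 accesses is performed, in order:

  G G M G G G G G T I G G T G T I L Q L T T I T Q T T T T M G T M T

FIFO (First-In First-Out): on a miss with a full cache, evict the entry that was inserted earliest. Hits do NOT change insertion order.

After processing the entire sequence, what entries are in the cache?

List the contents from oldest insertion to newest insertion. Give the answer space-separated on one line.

Answer: L Q G M T

Derivation:
FIFO simulation (capacity=5):
  1. access G: MISS. Cache (old->new): [G]
  2. access G: HIT. Cache (old->new): [G]
  3. access M: MISS. Cache (old->new): [G M]
  4. access G: HIT. Cache (old->new): [G M]
  5. access G: HIT. Cache (old->new): [G M]
  6. access G: HIT. Cache (old->new): [G M]
  7. access G: HIT. Cache (old->new): [G M]
  8. access G: HIT. Cache (old->new): [G M]
  9. access T: MISS. Cache (old->new): [G M T]
  10. access I: MISS. Cache (old->new): [G M T I]
  11. access G: HIT. Cache (old->new): [G M T I]
  12. access G: HIT. Cache (old->new): [G M T I]
  13. access T: HIT. Cache (old->new): [G M T I]
  14. access G: HIT. Cache (old->new): [G M T I]
  15. access T: HIT. Cache (old->new): [G M T I]
  16. access I: HIT. Cache (old->new): [G M T I]
  17. access L: MISS. Cache (old->new): [G M T I L]
  18. access Q: MISS, evict G. Cache (old->new): [M T I L Q]
  19. access L: HIT. Cache (old->new): [M T I L Q]
  20. access T: HIT. Cache (old->new): [M T I L Q]
  21. access T: HIT. Cache (old->new): [M T I L Q]
  22. access I: HIT. Cache (old->new): [M T I L Q]
  23. access T: HIT. Cache (old->new): [M T I L Q]
  24. access Q: HIT. Cache (old->new): [M T I L Q]
  25. access T: HIT. Cache (old->new): [M T I L Q]
  26. access T: HIT. Cache (old->new): [M T I L Q]
  27. access T: HIT. Cache (old->new): [M T I L Q]
  28. access T: HIT. Cache (old->new): [M T I L Q]
  29. access M: HIT. Cache (old->new): [M T I L Q]
  30. access G: MISS, evict M. Cache (old->new): [T I L Q G]
  31. access T: HIT. Cache (old->new): [T I L Q G]
  32. access M: MISS, evict T. Cache (old->new): [I L Q G M]
  33. access T: MISS, evict I. Cache (old->new): [L Q G M T]
Total: 24 hits, 9 misses, 4 evictions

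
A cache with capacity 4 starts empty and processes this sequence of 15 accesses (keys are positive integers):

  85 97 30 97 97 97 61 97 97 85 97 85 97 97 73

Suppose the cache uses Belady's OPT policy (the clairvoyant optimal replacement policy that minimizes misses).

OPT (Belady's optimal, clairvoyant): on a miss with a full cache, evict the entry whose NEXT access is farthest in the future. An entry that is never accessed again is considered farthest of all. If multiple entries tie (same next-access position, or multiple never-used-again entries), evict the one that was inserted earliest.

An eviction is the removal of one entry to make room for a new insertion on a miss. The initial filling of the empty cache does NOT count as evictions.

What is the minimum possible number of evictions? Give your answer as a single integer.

Answer: 1

Derivation:
OPT (Belady) simulation (capacity=4):
  1. access 85: MISS. Cache: [85]
  2. access 97: MISS. Cache: [85 97]
  3. access 30: MISS. Cache: [85 97 30]
  4. access 97: HIT. Next use of 97: step 5. Cache: [85 97 30]
  5. access 97: HIT. Next use of 97: step 6. Cache: [85 97 30]
  6. access 97: HIT. Next use of 97: step 8. Cache: [85 97 30]
  7. access 61: MISS. Cache: [85 97 30 61]
  8. access 97: HIT. Next use of 97: step 9. Cache: [85 97 30 61]
  9. access 97: HIT. Next use of 97: step 11. Cache: [85 97 30 61]
  10. access 85: HIT. Next use of 85: step 12. Cache: [85 97 30 61]
  11. access 97: HIT. Next use of 97: step 13. Cache: [85 97 30 61]
  12. access 85: HIT. Next use of 85: never. Cache: [85 97 30 61]
  13. access 97: HIT. Next use of 97: step 14. Cache: [85 97 30 61]
  14. access 97: HIT. Next use of 97: never. Cache: [85 97 30 61]
  15. access 73: MISS, evict 85 (next use: never). Cache: [97 30 61 73]
Total: 10 hits, 5 misses, 1 evictions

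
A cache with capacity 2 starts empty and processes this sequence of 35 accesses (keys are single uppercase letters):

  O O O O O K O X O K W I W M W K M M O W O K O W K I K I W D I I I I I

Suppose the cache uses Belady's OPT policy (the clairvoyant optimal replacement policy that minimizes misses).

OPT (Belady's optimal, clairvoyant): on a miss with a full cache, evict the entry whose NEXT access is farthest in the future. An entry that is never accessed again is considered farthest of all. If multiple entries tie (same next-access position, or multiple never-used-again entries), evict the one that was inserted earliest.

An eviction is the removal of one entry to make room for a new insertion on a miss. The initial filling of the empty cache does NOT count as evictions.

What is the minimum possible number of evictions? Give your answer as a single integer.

Answer: 13

Derivation:
OPT (Belady) simulation (capacity=2):
  1. access O: MISS. Cache: [O]
  2. access O: HIT. Next use of O: step 3. Cache: [O]
  3. access O: HIT. Next use of O: step 4. Cache: [O]
  4. access O: HIT. Next use of O: step 5. Cache: [O]
  5. access O: HIT. Next use of O: step 7. Cache: [O]
  6. access K: MISS. Cache: [O K]
  7. access O: HIT. Next use of O: step 9. Cache: [O K]
  8. access X: MISS, evict K (next use: step 10). Cache: [O X]
  9. access O: HIT. Next use of O: step 19. Cache: [O X]
  10. access K: MISS, evict X (next use: never). Cache: [O K]
  11. access W: MISS, evict O (next use: step 19). Cache: [K W]
  12. access I: MISS, evict K (next use: step 16). Cache: [W I]
  13. access W: HIT. Next use of W: step 15. Cache: [W I]
  14. access M: MISS, evict I (next use: step 26). Cache: [W M]
  15. access W: HIT. Next use of W: step 20. Cache: [W M]
  16. access K: MISS, evict W (next use: step 20). Cache: [M K]
  17. access M: HIT. Next use of M: step 18. Cache: [M K]
  18. access M: HIT. Next use of M: never. Cache: [M K]
  19. access O: MISS, evict M (next use: never). Cache: [K O]
  20. access W: MISS, evict K (next use: step 22). Cache: [O W]
  21. access O: HIT. Next use of O: step 23. Cache: [O W]
  22. access K: MISS, evict W (next use: step 24). Cache: [O K]
  23. access O: HIT. Next use of O: never. Cache: [O K]
  24. access W: MISS, evict O (next use: never). Cache: [K W]
  25. access K: HIT. Next use of K: step 27. Cache: [K W]
  26. access I: MISS, evict W (next use: step 29). Cache: [K I]
  27. access K: HIT. Next use of K: never. Cache: [K I]
  28. access I: HIT. Next use of I: step 31. Cache: [K I]
  29. access W: MISS, evict K (next use: never). Cache: [I W]
  30. access D: MISS, evict W (next use: never). Cache: [I D]
  31. access I: HIT. Next use of I: step 32. Cache: [I D]
  32. access I: HIT. Next use of I: step 33. Cache: [I D]
  33. access I: HIT. Next use of I: step 34. Cache: [I D]
  34. access I: HIT. Next use of I: step 35. Cache: [I D]
  35. access I: HIT. Next use of I: never. Cache: [I D]
Total: 20 hits, 15 misses, 13 evictions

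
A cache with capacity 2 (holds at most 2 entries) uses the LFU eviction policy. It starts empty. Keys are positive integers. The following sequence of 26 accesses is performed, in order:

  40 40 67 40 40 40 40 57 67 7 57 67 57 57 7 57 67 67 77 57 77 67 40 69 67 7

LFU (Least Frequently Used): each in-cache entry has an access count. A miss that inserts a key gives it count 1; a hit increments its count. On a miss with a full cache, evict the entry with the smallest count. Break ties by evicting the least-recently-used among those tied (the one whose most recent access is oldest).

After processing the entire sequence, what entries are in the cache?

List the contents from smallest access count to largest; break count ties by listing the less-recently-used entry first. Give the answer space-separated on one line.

Answer: 7 40

Derivation:
LFU simulation (capacity=2):
  1. access 40: MISS. Cache: [40(c=1)]
  2. access 40: HIT, count now 2. Cache: [40(c=2)]
  3. access 67: MISS. Cache: [67(c=1) 40(c=2)]
  4. access 40: HIT, count now 3. Cache: [67(c=1) 40(c=3)]
  5. access 40: HIT, count now 4. Cache: [67(c=1) 40(c=4)]
  6. access 40: HIT, count now 5. Cache: [67(c=1) 40(c=5)]
  7. access 40: HIT, count now 6. Cache: [67(c=1) 40(c=6)]
  8. access 57: MISS, evict 67(c=1). Cache: [57(c=1) 40(c=6)]
  9. access 67: MISS, evict 57(c=1). Cache: [67(c=1) 40(c=6)]
  10. access 7: MISS, evict 67(c=1). Cache: [7(c=1) 40(c=6)]
  11. access 57: MISS, evict 7(c=1). Cache: [57(c=1) 40(c=6)]
  12. access 67: MISS, evict 57(c=1). Cache: [67(c=1) 40(c=6)]
  13. access 57: MISS, evict 67(c=1). Cache: [57(c=1) 40(c=6)]
  14. access 57: HIT, count now 2. Cache: [57(c=2) 40(c=6)]
  15. access 7: MISS, evict 57(c=2). Cache: [7(c=1) 40(c=6)]
  16. access 57: MISS, evict 7(c=1). Cache: [57(c=1) 40(c=6)]
  17. access 67: MISS, evict 57(c=1). Cache: [67(c=1) 40(c=6)]
  18. access 67: HIT, count now 2. Cache: [67(c=2) 40(c=6)]
  19. access 77: MISS, evict 67(c=2). Cache: [77(c=1) 40(c=6)]
  20. access 57: MISS, evict 77(c=1). Cache: [57(c=1) 40(c=6)]
  21. access 77: MISS, evict 57(c=1). Cache: [77(c=1) 40(c=6)]
  22. access 67: MISS, evict 77(c=1). Cache: [67(c=1) 40(c=6)]
  23. access 40: HIT, count now 7. Cache: [67(c=1) 40(c=7)]
  24. access 69: MISS, evict 67(c=1). Cache: [69(c=1) 40(c=7)]
  25. access 67: MISS, evict 69(c=1). Cache: [67(c=1) 40(c=7)]
  26. access 7: MISS, evict 67(c=1). Cache: [7(c=1) 40(c=7)]
Total: 8 hits, 18 misses, 16 evictions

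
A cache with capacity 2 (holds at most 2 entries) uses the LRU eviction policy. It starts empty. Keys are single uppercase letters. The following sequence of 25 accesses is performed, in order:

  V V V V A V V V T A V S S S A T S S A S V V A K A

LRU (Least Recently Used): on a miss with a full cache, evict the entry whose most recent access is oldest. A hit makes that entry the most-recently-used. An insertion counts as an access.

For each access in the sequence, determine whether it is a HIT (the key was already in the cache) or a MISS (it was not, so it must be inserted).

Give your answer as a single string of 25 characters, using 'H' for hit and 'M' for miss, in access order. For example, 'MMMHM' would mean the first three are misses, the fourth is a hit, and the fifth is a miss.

LRU simulation (capacity=2):
  1. access V: MISS. Cache (LRU->MRU): [V]
  2. access V: HIT. Cache (LRU->MRU): [V]
  3. access V: HIT. Cache (LRU->MRU): [V]
  4. access V: HIT. Cache (LRU->MRU): [V]
  5. access A: MISS. Cache (LRU->MRU): [V A]
  6. access V: HIT. Cache (LRU->MRU): [A V]
  7. access V: HIT. Cache (LRU->MRU): [A V]
  8. access V: HIT. Cache (LRU->MRU): [A V]
  9. access T: MISS, evict A. Cache (LRU->MRU): [V T]
  10. access A: MISS, evict V. Cache (LRU->MRU): [T A]
  11. access V: MISS, evict T. Cache (LRU->MRU): [A V]
  12. access S: MISS, evict A. Cache (LRU->MRU): [V S]
  13. access S: HIT. Cache (LRU->MRU): [V S]
  14. access S: HIT. Cache (LRU->MRU): [V S]
  15. access A: MISS, evict V. Cache (LRU->MRU): [S A]
  16. access T: MISS, evict S. Cache (LRU->MRU): [A T]
  17. access S: MISS, evict A. Cache (LRU->MRU): [T S]
  18. access S: HIT. Cache (LRU->MRU): [T S]
  19. access A: MISS, evict T. Cache (LRU->MRU): [S A]
  20. access S: HIT. Cache (LRU->MRU): [A S]
  21. access V: MISS, evict A. Cache (LRU->MRU): [S V]
  22. access V: HIT. Cache (LRU->MRU): [S V]
  23. access A: MISS, evict S. Cache (LRU->MRU): [V A]
  24. access K: MISS, evict V. Cache (LRU->MRU): [A K]
  25. access A: HIT. Cache (LRU->MRU): [K A]
Total: 12 hits, 13 misses, 11 evictions

Answer: MHHHMHHHMMMMHHMMMHMHMHMMH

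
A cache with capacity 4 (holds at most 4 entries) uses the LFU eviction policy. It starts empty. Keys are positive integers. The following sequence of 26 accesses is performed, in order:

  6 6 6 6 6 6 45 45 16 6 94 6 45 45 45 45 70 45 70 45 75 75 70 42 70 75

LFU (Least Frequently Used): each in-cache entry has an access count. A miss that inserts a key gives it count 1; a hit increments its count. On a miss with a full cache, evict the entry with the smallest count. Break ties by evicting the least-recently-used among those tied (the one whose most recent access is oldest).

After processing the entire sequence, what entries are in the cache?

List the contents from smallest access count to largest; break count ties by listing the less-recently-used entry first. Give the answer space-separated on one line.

Answer: 75 70 6 45

Derivation:
LFU simulation (capacity=4):
  1. access 6: MISS. Cache: [6(c=1)]
  2. access 6: HIT, count now 2. Cache: [6(c=2)]
  3. access 6: HIT, count now 3. Cache: [6(c=3)]
  4. access 6: HIT, count now 4. Cache: [6(c=4)]
  5. access 6: HIT, count now 5. Cache: [6(c=5)]
  6. access 6: HIT, count now 6. Cache: [6(c=6)]
  7. access 45: MISS. Cache: [45(c=1) 6(c=6)]
  8. access 45: HIT, count now 2. Cache: [45(c=2) 6(c=6)]
  9. access 16: MISS. Cache: [16(c=1) 45(c=2) 6(c=6)]
  10. access 6: HIT, count now 7. Cache: [16(c=1) 45(c=2) 6(c=7)]
  11. access 94: MISS. Cache: [16(c=1) 94(c=1) 45(c=2) 6(c=7)]
  12. access 6: HIT, count now 8. Cache: [16(c=1) 94(c=1) 45(c=2) 6(c=8)]
  13. access 45: HIT, count now 3. Cache: [16(c=1) 94(c=1) 45(c=3) 6(c=8)]
  14. access 45: HIT, count now 4. Cache: [16(c=1) 94(c=1) 45(c=4) 6(c=8)]
  15. access 45: HIT, count now 5. Cache: [16(c=1) 94(c=1) 45(c=5) 6(c=8)]
  16. access 45: HIT, count now 6. Cache: [16(c=1) 94(c=1) 45(c=6) 6(c=8)]
  17. access 70: MISS, evict 16(c=1). Cache: [94(c=1) 70(c=1) 45(c=6) 6(c=8)]
  18. access 45: HIT, count now 7. Cache: [94(c=1) 70(c=1) 45(c=7) 6(c=8)]
  19. access 70: HIT, count now 2. Cache: [94(c=1) 70(c=2) 45(c=7) 6(c=8)]
  20. access 45: HIT, count now 8. Cache: [94(c=1) 70(c=2) 6(c=8) 45(c=8)]
  21. access 75: MISS, evict 94(c=1). Cache: [75(c=1) 70(c=2) 6(c=8) 45(c=8)]
  22. access 75: HIT, count now 2. Cache: [70(c=2) 75(c=2) 6(c=8) 45(c=8)]
  23. access 70: HIT, count now 3. Cache: [75(c=2) 70(c=3) 6(c=8) 45(c=8)]
  24. access 42: MISS, evict 75(c=2). Cache: [42(c=1) 70(c=3) 6(c=8) 45(c=8)]
  25. access 70: HIT, count now 4. Cache: [42(c=1) 70(c=4) 6(c=8) 45(c=8)]
  26. access 75: MISS, evict 42(c=1). Cache: [75(c=1) 70(c=4) 6(c=8) 45(c=8)]
Total: 18 hits, 8 misses, 4 evictions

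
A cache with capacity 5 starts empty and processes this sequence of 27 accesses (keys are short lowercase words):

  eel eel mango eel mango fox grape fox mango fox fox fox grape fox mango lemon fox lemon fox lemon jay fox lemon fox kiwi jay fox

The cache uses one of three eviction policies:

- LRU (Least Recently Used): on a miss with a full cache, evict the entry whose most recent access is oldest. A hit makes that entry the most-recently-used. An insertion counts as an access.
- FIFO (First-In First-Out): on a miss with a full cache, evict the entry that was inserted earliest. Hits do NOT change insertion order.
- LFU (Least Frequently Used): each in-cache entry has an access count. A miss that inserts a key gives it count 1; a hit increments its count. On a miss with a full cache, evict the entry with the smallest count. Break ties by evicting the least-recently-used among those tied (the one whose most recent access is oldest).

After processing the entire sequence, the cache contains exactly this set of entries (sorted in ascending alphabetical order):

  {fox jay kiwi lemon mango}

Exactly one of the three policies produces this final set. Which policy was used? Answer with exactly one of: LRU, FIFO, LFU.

Simulating under each policy and comparing final sets:
  LRU: final set = {fox jay kiwi lemon mango} -> MATCHES target
  FIFO: final set = {fox grape jay kiwi lemon} -> differs
  LFU: final set = {eel fox jay lemon mango} -> differs
Only LRU produces the target set.

Answer: LRU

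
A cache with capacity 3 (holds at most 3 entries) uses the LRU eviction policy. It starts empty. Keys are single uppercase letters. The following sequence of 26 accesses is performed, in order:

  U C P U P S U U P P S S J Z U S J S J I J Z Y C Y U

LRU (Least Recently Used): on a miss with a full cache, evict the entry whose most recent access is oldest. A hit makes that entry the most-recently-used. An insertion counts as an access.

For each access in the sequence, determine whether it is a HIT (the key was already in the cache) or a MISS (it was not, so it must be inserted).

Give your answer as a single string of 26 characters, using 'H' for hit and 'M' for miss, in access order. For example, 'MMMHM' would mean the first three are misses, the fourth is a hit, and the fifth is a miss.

LRU simulation (capacity=3):
  1. access U: MISS. Cache (LRU->MRU): [U]
  2. access C: MISS. Cache (LRU->MRU): [U C]
  3. access P: MISS. Cache (LRU->MRU): [U C P]
  4. access U: HIT. Cache (LRU->MRU): [C P U]
  5. access P: HIT. Cache (LRU->MRU): [C U P]
  6. access S: MISS, evict C. Cache (LRU->MRU): [U P S]
  7. access U: HIT. Cache (LRU->MRU): [P S U]
  8. access U: HIT. Cache (LRU->MRU): [P S U]
  9. access P: HIT. Cache (LRU->MRU): [S U P]
  10. access P: HIT. Cache (LRU->MRU): [S U P]
  11. access S: HIT. Cache (LRU->MRU): [U P S]
  12. access S: HIT. Cache (LRU->MRU): [U P S]
  13. access J: MISS, evict U. Cache (LRU->MRU): [P S J]
  14. access Z: MISS, evict P. Cache (LRU->MRU): [S J Z]
  15. access U: MISS, evict S. Cache (LRU->MRU): [J Z U]
  16. access S: MISS, evict J. Cache (LRU->MRU): [Z U S]
  17. access J: MISS, evict Z. Cache (LRU->MRU): [U S J]
  18. access S: HIT. Cache (LRU->MRU): [U J S]
  19. access J: HIT. Cache (LRU->MRU): [U S J]
  20. access I: MISS, evict U. Cache (LRU->MRU): [S J I]
  21. access J: HIT. Cache (LRU->MRU): [S I J]
  22. access Z: MISS, evict S. Cache (LRU->MRU): [I J Z]
  23. access Y: MISS, evict I. Cache (LRU->MRU): [J Z Y]
  24. access C: MISS, evict J. Cache (LRU->MRU): [Z Y C]
  25. access Y: HIT. Cache (LRU->MRU): [Z C Y]
  26. access U: MISS, evict Z. Cache (LRU->MRU): [C Y U]
Total: 12 hits, 14 misses, 11 evictions

Answer: MMMHHMHHHHHHMMMMMHHMHMMMHM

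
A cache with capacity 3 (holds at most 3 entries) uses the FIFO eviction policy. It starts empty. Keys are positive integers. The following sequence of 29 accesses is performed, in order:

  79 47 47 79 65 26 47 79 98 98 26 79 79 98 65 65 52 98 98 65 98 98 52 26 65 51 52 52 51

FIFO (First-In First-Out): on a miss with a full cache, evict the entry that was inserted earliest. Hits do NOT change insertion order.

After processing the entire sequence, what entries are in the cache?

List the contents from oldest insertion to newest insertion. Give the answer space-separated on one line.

FIFO simulation (capacity=3):
  1. access 79: MISS. Cache (old->new): [79]
  2. access 47: MISS. Cache (old->new): [79 47]
  3. access 47: HIT. Cache (old->new): [79 47]
  4. access 79: HIT. Cache (old->new): [79 47]
  5. access 65: MISS. Cache (old->new): [79 47 65]
  6. access 26: MISS, evict 79. Cache (old->new): [47 65 26]
  7. access 47: HIT. Cache (old->new): [47 65 26]
  8. access 79: MISS, evict 47. Cache (old->new): [65 26 79]
  9. access 98: MISS, evict 65. Cache (old->new): [26 79 98]
  10. access 98: HIT. Cache (old->new): [26 79 98]
  11. access 26: HIT. Cache (old->new): [26 79 98]
  12. access 79: HIT. Cache (old->new): [26 79 98]
  13. access 79: HIT. Cache (old->new): [26 79 98]
  14. access 98: HIT. Cache (old->new): [26 79 98]
  15. access 65: MISS, evict 26. Cache (old->new): [79 98 65]
  16. access 65: HIT. Cache (old->new): [79 98 65]
  17. access 52: MISS, evict 79. Cache (old->new): [98 65 52]
  18. access 98: HIT. Cache (old->new): [98 65 52]
  19. access 98: HIT. Cache (old->new): [98 65 52]
  20. access 65: HIT. Cache (old->new): [98 65 52]
  21. access 98: HIT. Cache (old->new): [98 65 52]
  22. access 98: HIT. Cache (old->new): [98 65 52]
  23. access 52: HIT. Cache (old->new): [98 65 52]
  24. access 26: MISS, evict 98. Cache (old->new): [65 52 26]
  25. access 65: HIT. Cache (old->new): [65 52 26]
  26. access 51: MISS, evict 65. Cache (old->new): [52 26 51]
  27. access 52: HIT. Cache (old->new): [52 26 51]
  28. access 52: HIT. Cache (old->new): [52 26 51]
  29. access 51: HIT. Cache (old->new): [52 26 51]
Total: 19 hits, 10 misses, 7 evictions

Answer: 52 26 51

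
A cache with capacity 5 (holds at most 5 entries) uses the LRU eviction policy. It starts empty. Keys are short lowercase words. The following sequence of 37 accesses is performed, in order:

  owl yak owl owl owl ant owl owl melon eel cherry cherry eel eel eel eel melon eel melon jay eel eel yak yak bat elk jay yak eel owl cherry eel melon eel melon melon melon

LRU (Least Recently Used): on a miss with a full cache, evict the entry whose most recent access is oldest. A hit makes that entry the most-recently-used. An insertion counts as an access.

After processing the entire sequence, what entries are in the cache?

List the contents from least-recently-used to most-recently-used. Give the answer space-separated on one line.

Answer: yak owl cherry eel melon

Derivation:
LRU simulation (capacity=5):
  1. access owl: MISS. Cache (LRU->MRU): [owl]
  2. access yak: MISS. Cache (LRU->MRU): [owl yak]
  3. access owl: HIT. Cache (LRU->MRU): [yak owl]
  4. access owl: HIT. Cache (LRU->MRU): [yak owl]
  5. access owl: HIT. Cache (LRU->MRU): [yak owl]
  6. access ant: MISS. Cache (LRU->MRU): [yak owl ant]
  7. access owl: HIT. Cache (LRU->MRU): [yak ant owl]
  8. access owl: HIT. Cache (LRU->MRU): [yak ant owl]
  9. access melon: MISS. Cache (LRU->MRU): [yak ant owl melon]
  10. access eel: MISS. Cache (LRU->MRU): [yak ant owl melon eel]
  11. access cherry: MISS, evict yak. Cache (LRU->MRU): [ant owl melon eel cherry]
  12. access cherry: HIT. Cache (LRU->MRU): [ant owl melon eel cherry]
  13. access eel: HIT. Cache (LRU->MRU): [ant owl melon cherry eel]
  14. access eel: HIT. Cache (LRU->MRU): [ant owl melon cherry eel]
  15. access eel: HIT. Cache (LRU->MRU): [ant owl melon cherry eel]
  16. access eel: HIT. Cache (LRU->MRU): [ant owl melon cherry eel]
  17. access melon: HIT. Cache (LRU->MRU): [ant owl cherry eel melon]
  18. access eel: HIT. Cache (LRU->MRU): [ant owl cherry melon eel]
  19. access melon: HIT. Cache (LRU->MRU): [ant owl cherry eel melon]
  20. access jay: MISS, evict ant. Cache (LRU->MRU): [owl cherry eel melon jay]
  21. access eel: HIT. Cache (LRU->MRU): [owl cherry melon jay eel]
  22. access eel: HIT. Cache (LRU->MRU): [owl cherry melon jay eel]
  23. access yak: MISS, evict owl. Cache (LRU->MRU): [cherry melon jay eel yak]
  24. access yak: HIT. Cache (LRU->MRU): [cherry melon jay eel yak]
  25. access bat: MISS, evict cherry. Cache (LRU->MRU): [melon jay eel yak bat]
  26. access elk: MISS, evict melon. Cache (LRU->MRU): [jay eel yak bat elk]
  27. access jay: HIT. Cache (LRU->MRU): [eel yak bat elk jay]
  28. access yak: HIT. Cache (LRU->MRU): [eel bat elk jay yak]
  29. access eel: HIT. Cache (LRU->MRU): [bat elk jay yak eel]
  30. access owl: MISS, evict bat. Cache (LRU->MRU): [elk jay yak eel owl]
  31. access cherry: MISS, evict elk. Cache (LRU->MRU): [jay yak eel owl cherry]
  32. access eel: HIT. Cache (LRU->MRU): [jay yak owl cherry eel]
  33. access melon: MISS, evict jay. Cache (LRU->MRU): [yak owl cherry eel melon]
  34. access eel: HIT. Cache (LRU->MRU): [yak owl cherry melon eel]
  35. access melon: HIT. Cache (LRU->MRU): [yak owl cherry eel melon]
  36. access melon: HIT. Cache (LRU->MRU): [yak owl cherry eel melon]
  37. access melon: HIT. Cache (LRU->MRU): [yak owl cherry eel melon]
Total: 24 hits, 13 misses, 8 evictions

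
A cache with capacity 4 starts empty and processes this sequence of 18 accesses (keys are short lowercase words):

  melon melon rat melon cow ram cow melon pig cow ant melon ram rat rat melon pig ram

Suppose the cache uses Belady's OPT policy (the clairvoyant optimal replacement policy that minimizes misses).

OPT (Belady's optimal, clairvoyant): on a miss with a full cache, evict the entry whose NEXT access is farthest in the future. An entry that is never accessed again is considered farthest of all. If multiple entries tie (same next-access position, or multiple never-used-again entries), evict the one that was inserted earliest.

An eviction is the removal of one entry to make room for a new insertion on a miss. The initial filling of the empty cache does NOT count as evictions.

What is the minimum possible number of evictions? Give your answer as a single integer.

OPT (Belady) simulation (capacity=4):
  1. access melon: MISS. Cache: [melon]
  2. access melon: HIT. Next use of melon: step 4. Cache: [melon]
  3. access rat: MISS. Cache: [melon rat]
  4. access melon: HIT. Next use of melon: step 8. Cache: [melon rat]
  5. access cow: MISS. Cache: [melon rat cow]
  6. access ram: MISS. Cache: [melon rat cow ram]
  7. access cow: HIT. Next use of cow: step 10. Cache: [melon rat cow ram]
  8. access melon: HIT. Next use of melon: step 12. Cache: [melon rat cow ram]
  9. access pig: MISS, evict rat (next use: step 14). Cache: [melon cow ram pig]
  10. access cow: HIT. Next use of cow: never. Cache: [melon cow ram pig]
  11. access ant: MISS, evict cow (next use: never). Cache: [melon ram pig ant]
  12. access melon: HIT. Next use of melon: step 16. Cache: [melon ram pig ant]
  13. access ram: HIT. Next use of ram: step 18. Cache: [melon ram pig ant]
  14. access rat: MISS, evict ant (next use: never). Cache: [melon ram pig rat]
  15. access rat: HIT. Next use of rat: never. Cache: [melon ram pig rat]
  16. access melon: HIT. Next use of melon: never. Cache: [melon ram pig rat]
  17. access pig: HIT. Next use of pig: never. Cache: [melon ram pig rat]
  18. access ram: HIT. Next use of ram: never. Cache: [melon ram pig rat]
Total: 11 hits, 7 misses, 3 evictions

Answer: 3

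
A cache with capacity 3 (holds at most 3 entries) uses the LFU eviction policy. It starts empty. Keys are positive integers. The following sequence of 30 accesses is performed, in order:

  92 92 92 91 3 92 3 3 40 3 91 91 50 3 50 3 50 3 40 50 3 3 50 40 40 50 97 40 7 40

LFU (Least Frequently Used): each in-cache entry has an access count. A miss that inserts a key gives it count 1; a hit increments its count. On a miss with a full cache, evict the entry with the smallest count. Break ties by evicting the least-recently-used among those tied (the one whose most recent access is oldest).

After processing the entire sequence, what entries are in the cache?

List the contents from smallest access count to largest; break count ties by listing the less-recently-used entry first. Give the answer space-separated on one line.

LFU simulation (capacity=3):
  1. access 92: MISS. Cache: [92(c=1)]
  2. access 92: HIT, count now 2. Cache: [92(c=2)]
  3. access 92: HIT, count now 3. Cache: [92(c=3)]
  4. access 91: MISS. Cache: [91(c=1) 92(c=3)]
  5. access 3: MISS. Cache: [91(c=1) 3(c=1) 92(c=3)]
  6. access 92: HIT, count now 4. Cache: [91(c=1) 3(c=1) 92(c=4)]
  7. access 3: HIT, count now 2. Cache: [91(c=1) 3(c=2) 92(c=4)]
  8. access 3: HIT, count now 3. Cache: [91(c=1) 3(c=3) 92(c=4)]
  9. access 40: MISS, evict 91(c=1). Cache: [40(c=1) 3(c=3) 92(c=4)]
  10. access 3: HIT, count now 4. Cache: [40(c=1) 92(c=4) 3(c=4)]
  11. access 91: MISS, evict 40(c=1). Cache: [91(c=1) 92(c=4) 3(c=4)]
  12. access 91: HIT, count now 2. Cache: [91(c=2) 92(c=4) 3(c=4)]
  13. access 50: MISS, evict 91(c=2). Cache: [50(c=1) 92(c=4) 3(c=4)]
  14. access 3: HIT, count now 5. Cache: [50(c=1) 92(c=4) 3(c=5)]
  15. access 50: HIT, count now 2. Cache: [50(c=2) 92(c=4) 3(c=5)]
  16. access 3: HIT, count now 6. Cache: [50(c=2) 92(c=4) 3(c=6)]
  17. access 50: HIT, count now 3. Cache: [50(c=3) 92(c=4) 3(c=6)]
  18. access 3: HIT, count now 7. Cache: [50(c=3) 92(c=4) 3(c=7)]
  19. access 40: MISS, evict 50(c=3). Cache: [40(c=1) 92(c=4) 3(c=7)]
  20. access 50: MISS, evict 40(c=1). Cache: [50(c=1) 92(c=4) 3(c=7)]
  21. access 3: HIT, count now 8. Cache: [50(c=1) 92(c=4) 3(c=8)]
  22. access 3: HIT, count now 9. Cache: [50(c=1) 92(c=4) 3(c=9)]
  23. access 50: HIT, count now 2. Cache: [50(c=2) 92(c=4) 3(c=9)]
  24. access 40: MISS, evict 50(c=2). Cache: [40(c=1) 92(c=4) 3(c=9)]
  25. access 40: HIT, count now 2. Cache: [40(c=2) 92(c=4) 3(c=9)]
  26. access 50: MISS, evict 40(c=2). Cache: [50(c=1) 92(c=4) 3(c=9)]
  27. access 97: MISS, evict 50(c=1). Cache: [97(c=1) 92(c=4) 3(c=9)]
  28. access 40: MISS, evict 97(c=1). Cache: [40(c=1) 92(c=4) 3(c=9)]
  29. access 7: MISS, evict 40(c=1). Cache: [7(c=1) 92(c=4) 3(c=9)]
  30. access 40: MISS, evict 7(c=1). Cache: [40(c=1) 92(c=4) 3(c=9)]
Total: 16 hits, 14 misses, 11 evictions

Answer: 40 92 3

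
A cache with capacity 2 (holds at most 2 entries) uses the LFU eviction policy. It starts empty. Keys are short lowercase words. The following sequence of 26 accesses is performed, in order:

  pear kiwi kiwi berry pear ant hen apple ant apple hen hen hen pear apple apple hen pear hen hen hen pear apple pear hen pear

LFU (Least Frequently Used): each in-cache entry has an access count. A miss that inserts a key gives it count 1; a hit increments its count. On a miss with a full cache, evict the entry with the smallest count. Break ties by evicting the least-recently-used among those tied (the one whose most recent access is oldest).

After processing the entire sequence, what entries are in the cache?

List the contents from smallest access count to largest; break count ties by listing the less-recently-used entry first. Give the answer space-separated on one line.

Answer: pear hen

Derivation:
LFU simulation (capacity=2):
  1. access pear: MISS. Cache: [pear(c=1)]
  2. access kiwi: MISS. Cache: [pear(c=1) kiwi(c=1)]
  3. access kiwi: HIT, count now 2. Cache: [pear(c=1) kiwi(c=2)]
  4. access berry: MISS, evict pear(c=1). Cache: [berry(c=1) kiwi(c=2)]
  5. access pear: MISS, evict berry(c=1). Cache: [pear(c=1) kiwi(c=2)]
  6. access ant: MISS, evict pear(c=1). Cache: [ant(c=1) kiwi(c=2)]
  7. access hen: MISS, evict ant(c=1). Cache: [hen(c=1) kiwi(c=2)]
  8. access apple: MISS, evict hen(c=1). Cache: [apple(c=1) kiwi(c=2)]
  9. access ant: MISS, evict apple(c=1). Cache: [ant(c=1) kiwi(c=2)]
  10. access apple: MISS, evict ant(c=1). Cache: [apple(c=1) kiwi(c=2)]
  11. access hen: MISS, evict apple(c=1). Cache: [hen(c=1) kiwi(c=2)]
  12. access hen: HIT, count now 2. Cache: [kiwi(c=2) hen(c=2)]
  13. access hen: HIT, count now 3. Cache: [kiwi(c=2) hen(c=3)]
  14. access pear: MISS, evict kiwi(c=2). Cache: [pear(c=1) hen(c=3)]
  15. access apple: MISS, evict pear(c=1). Cache: [apple(c=1) hen(c=3)]
  16. access apple: HIT, count now 2. Cache: [apple(c=2) hen(c=3)]
  17. access hen: HIT, count now 4. Cache: [apple(c=2) hen(c=4)]
  18. access pear: MISS, evict apple(c=2). Cache: [pear(c=1) hen(c=4)]
  19. access hen: HIT, count now 5. Cache: [pear(c=1) hen(c=5)]
  20. access hen: HIT, count now 6. Cache: [pear(c=1) hen(c=6)]
  21. access hen: HIT, count now 7. Cache: [pear(c=1) hen(c=7)]
  22. access pear: HIT, count now 2. Cache: [pear(c=2) hen(c=7)]
  23. access apple: MISS, evict pear(c=2). Cache: [apple(c=1) hen(c=7)]
  24. access pear: MISS, evict apple(c=1). Cache: [pear(c=1) hen(c=7)]
  25. access hen: HIT, count now 8. Cache: [pear(c=1) hen(c=8)]
  26. access pear: HIT, count now 2. Cache: [pear(c=2) hen(c=8)]
Total: 11 hits, 15 misses, 13 evictions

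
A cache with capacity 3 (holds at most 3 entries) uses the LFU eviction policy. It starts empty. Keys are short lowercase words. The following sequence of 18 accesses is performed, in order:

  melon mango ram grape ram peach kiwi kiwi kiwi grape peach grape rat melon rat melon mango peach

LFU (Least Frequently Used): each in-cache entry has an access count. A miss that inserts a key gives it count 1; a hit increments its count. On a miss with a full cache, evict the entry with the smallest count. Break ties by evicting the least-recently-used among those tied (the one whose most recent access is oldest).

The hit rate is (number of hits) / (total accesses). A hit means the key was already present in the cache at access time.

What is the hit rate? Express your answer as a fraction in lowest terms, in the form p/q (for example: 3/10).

Answer: 1/6

Derivation:
LFU simulation (capacity=3):
  1. access melon: MISS. Cache: [melon(c=1)]
  2. access mango: MISS. Cache: [melon(c=1) mango(c=1)]
  3. access ram: MISS. Cache: [melon(c=1) mango(c=1) ram(c=1)]
  4. access grape: MISS, evict melon(c=1). Cache: [mango(c=1) ram(c=1) grape(c=1)]
  5. access ram: HIT, count now 2. Cache: [mango(c=1) grape(c=1) ram(c=2)]
  6. access peach: MISS, evict mango(c=1). Cache: [grape(c=1) peach(c=1) ram(c=2)]
  7. access kiwi: MISS, evict grape(c=1). Cache: [peach(c=1) kiwi(c=1) ram(c=2)]
  8. access kiwi: HIT, count now 2. Cache: [peach(c=1) ram(c=2) kiwi(c=2)]
  9. access kiwi: HIT, count now 3. Cache: [peach(c=1) ram(c=2) kiwi(c=3)]
  10. access grape: MISS, evict peach(c=1). Cache: [grape(c=1) ram(c=2) kiwi(c=3)]
  11. access peach: MISS, evict grape(c=1). Cache: [peach(c=1) ram(c=2) kiwi(c=3)]
  12. access grape: MISS, evict peach(c=1). Cache: [grape(c=1) ram(c=2) kiwi(c=3)]
  13. access rat: MISS, evict grape(c=1). Cache: [rat(c=1) ram(c=2) kiwi(c=3)]
  14. access melon: MISS, evict rat(c=1). Cache: [melon(c=1) ram(c=2) kiwi(c=3)]
  15. access rat: MISS, evict melon(c=1). Cache: [rat(c=1) ram(c=2) kiwi(c=3)]
  16. access melon: MISS, evict rat(c=1). Cache: [melon(c=1) ram(c=2) kiwi(c=3)]
  17. access mango: MISS, evict melon(c=1). Cache: [mango(c=1) ram(c=2) kiwi(c=3)]
  18. access peach: MISS, evict mango(c=1). Cache: [peach(c=1) ram(c=2) kiwi(c=3)]
Total: 3 hits, 15 misses, 12 evictions

Hit rate = 3/18 = 1/6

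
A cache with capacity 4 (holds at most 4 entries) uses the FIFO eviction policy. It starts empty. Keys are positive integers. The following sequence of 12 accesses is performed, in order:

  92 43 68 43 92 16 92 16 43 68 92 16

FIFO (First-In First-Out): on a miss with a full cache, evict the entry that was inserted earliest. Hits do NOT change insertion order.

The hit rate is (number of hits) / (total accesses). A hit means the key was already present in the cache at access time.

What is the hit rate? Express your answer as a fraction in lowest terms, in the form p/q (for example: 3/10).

FIFO simulation (capacity=4):
  1. access 92: MISS. Cache (old->new): [92]
  2. access 43: MISS. Cache (old->new): [92 43]
  3. access 68: MISS. Cache (old->new): [92 43 68]
  4. access 43: HIT. Cache (old->new): [92 43 68]
  5. access 92: HIT. Cache (old->new): [92 43 68]
  6. access 16: MISS. Cache (old->new): [92 43 68 16]
  7. access 92: HIT. Cache (old->new): [92 43 68 16]
  8. access 16: HIT. Cache (old->new): [92 43 68 16]
  9. access 43: HIT. Cache (old->new): [92 43 68 16]
  10. access 68: HIT. Cache (old->new): [92 43 68 16]
  11. access 92: HIT. Cache (old->new): [92 43 68 16]
  12. access 16: HIT. Cache (old->new): [92 43 68 16]
Total: 8 hits, 4 misses, 0 evictions

Hit rate = 8/12 = 2/3

Answer: 2/3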